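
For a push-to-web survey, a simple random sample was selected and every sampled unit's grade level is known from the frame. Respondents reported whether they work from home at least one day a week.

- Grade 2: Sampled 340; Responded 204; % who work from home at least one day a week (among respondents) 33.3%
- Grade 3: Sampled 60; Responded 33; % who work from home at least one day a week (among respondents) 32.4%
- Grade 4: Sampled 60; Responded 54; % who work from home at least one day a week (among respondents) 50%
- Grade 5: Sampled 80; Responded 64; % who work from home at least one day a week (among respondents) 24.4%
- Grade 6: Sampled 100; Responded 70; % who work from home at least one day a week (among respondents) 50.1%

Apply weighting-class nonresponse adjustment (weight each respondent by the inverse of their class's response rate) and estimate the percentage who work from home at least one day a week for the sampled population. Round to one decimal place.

Class response rates: Grade 2 204/340 = 60%, Grade 3 33/60 = 55%, Grade 4 54/60 = 90%, Grade 5 64/80 = 80%, Grade 6 70/100 = 70%.
With weight = n_sampled/n_responded per class, the weighted class total is n_sampled:
  Grade 2: 340 × 33.3 = 11322
  Grade 3: 60 × 32.4 = 1944
  Grade 4: 60 × 50 = 3000
  Grade 5: 80 × 24.4 = 1952
  Grade 6: 100 × 50.1 = 5010
Adjusted estimate = 23,228 / 640 = 36.2938 → 36.3%.

36.3%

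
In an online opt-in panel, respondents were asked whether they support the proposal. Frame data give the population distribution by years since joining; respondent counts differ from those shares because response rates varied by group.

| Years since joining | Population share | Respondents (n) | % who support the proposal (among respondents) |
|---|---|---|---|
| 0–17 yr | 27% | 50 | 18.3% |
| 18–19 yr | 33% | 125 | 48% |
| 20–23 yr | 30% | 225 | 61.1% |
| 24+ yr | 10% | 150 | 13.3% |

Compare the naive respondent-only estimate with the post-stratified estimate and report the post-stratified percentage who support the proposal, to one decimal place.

Naive respondent-only estimate (weights = respondent counts):
  (50/550)×18.3 + (125/550)×48 + (225/550)×61.1 + (150/550)×13.3 = 41.1955%
Post-stratified estimate weights by population shares:
  0.27×18.3 + 0.33×48 + 0.3×61.1 + 0.1×13.3 = 40.441%

40.4%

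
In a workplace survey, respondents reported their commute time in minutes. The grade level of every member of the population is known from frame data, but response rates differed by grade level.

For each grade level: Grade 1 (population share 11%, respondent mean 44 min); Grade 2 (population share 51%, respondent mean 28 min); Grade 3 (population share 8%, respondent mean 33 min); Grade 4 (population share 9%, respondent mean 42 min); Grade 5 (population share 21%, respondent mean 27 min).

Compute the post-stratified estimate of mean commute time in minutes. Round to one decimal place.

Post-stratification weights by population share, not respondent share:
  Grade 1: 0.11 × 44 = 4.84
  Grade 2: 0.51 × 28 = 14.28
  Grade 3: 0.08 × 33 = 2.64
  Grade 4: 0.09 × 42 = 3.78
  Grade 5: 0.21 × 27 = 5.67
Post-stratified estimate = 31.21 → 31.2.

31.2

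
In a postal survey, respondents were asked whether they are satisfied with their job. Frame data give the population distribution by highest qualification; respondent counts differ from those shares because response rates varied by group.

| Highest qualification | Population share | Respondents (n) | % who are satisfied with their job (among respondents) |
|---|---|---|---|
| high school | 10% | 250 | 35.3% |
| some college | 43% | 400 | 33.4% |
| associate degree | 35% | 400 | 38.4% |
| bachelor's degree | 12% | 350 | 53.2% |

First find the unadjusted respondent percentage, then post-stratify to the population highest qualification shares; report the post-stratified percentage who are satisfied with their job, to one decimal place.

37.7%

Unadjusted (pooled respondent) estimate weights by respondent counts:
  (250/1400)×35.3 + (400/1400)×33.4 + (400/1400)×38.4 + (350/1400)×53.2 = 40.1179%
Reweighting by population highest qualification shares:
  0.1×35.3 + 0.43×33.4 + 0.35×38.4 + 0.12×53.2 = 37.716%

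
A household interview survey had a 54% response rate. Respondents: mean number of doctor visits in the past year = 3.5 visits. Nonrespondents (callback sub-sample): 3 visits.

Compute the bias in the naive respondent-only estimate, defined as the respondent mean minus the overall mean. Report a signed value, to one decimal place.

+0.2

Nonresponse fraction = 1 − 0.54 = 0.46.
Bias = (nonresponse fraction) × (respondent mean − nonrespondent mean)
     = 0.46 × (3.5 − 3) = 0.46 × 0.5 = 0.23.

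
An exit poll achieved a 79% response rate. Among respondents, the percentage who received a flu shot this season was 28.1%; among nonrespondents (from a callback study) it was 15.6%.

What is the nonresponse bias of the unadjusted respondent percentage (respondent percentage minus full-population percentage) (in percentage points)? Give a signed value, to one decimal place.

+2.6 percentage points

Nonresponse fraction = 1 − 0.79 = 0.21.
Bias = (nonresponse fraction) × (respondent percentage − nonrespondent percentage)
     = 0.21 × (28.1 − 15.6) = 0.21 × 12.5 = 2.625.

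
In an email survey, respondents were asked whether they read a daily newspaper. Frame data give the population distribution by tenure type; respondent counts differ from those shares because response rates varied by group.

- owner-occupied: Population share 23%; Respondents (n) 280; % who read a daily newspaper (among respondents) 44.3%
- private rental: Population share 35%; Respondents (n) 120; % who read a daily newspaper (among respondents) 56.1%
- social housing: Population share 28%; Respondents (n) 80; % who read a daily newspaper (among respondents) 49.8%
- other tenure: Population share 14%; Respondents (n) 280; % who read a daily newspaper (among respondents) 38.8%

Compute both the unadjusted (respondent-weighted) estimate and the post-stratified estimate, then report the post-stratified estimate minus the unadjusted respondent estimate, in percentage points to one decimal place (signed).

+4.5 percentage points

Unadjusted (pooled respondent) estimate weights by respondent counts:
  (280/760)×44.3 + (120/760)×56.1 + (80/760)×49.8 + (280/760)×38.8 = 44.7158%
Post-stratifying to population shares instead:
  0.23×44.3 + 0.35×56.1 + 0.28×49.8 + 0.14×38.8 = 49.2%
Difference = 49.2 − 44.7158 = 4.4842 pp.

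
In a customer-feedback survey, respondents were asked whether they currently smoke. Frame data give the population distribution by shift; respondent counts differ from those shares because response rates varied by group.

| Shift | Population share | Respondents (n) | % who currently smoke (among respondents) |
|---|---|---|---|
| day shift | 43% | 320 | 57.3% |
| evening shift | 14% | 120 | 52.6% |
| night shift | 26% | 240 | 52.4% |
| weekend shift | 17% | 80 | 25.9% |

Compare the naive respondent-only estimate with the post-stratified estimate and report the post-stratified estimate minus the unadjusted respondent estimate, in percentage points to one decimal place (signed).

Unadjusted (pooled respondent) estimate weights by respondent counts:
  (320/760)×57.3 + (120/760)×52.6 + (240/760)×52.4 + (80/760)×25.9 = 51.7053%
Post-stratified estimate weights by population shares:
  0.43×57.3 + 0.14×52.6 + 0.26×52.4 + 0.17×25.9 = 50.03%
Difference = 50.03 − 51.7053 = -1.6753 pp.

-1.7 percentage points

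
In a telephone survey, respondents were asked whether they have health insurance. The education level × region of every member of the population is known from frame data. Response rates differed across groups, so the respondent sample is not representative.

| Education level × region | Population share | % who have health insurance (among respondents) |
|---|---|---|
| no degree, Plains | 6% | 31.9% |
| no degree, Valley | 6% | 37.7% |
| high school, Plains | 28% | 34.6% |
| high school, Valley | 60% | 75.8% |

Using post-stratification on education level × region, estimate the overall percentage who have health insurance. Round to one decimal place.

Reweight to the known education level × region distribution:
  no degree, Plains: 0.06 × 31.9 = 1.914
  no degree, Valley: 0.06 × 37.7 = 2.262
  high school, Plains: 0.28 × 34.6 = 9.688
  high school, Valley: 0.6 × 75.8 = 45.48
Post-stratified estimate = 59.344 → 59.3%.

59.3%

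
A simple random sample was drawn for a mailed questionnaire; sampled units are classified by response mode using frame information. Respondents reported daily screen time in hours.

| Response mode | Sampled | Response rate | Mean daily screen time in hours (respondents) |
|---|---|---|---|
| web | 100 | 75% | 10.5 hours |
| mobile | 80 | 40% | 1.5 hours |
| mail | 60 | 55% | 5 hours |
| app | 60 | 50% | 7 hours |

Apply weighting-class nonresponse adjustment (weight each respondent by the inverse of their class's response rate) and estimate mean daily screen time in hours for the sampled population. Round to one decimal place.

Inverse-response-rate weighting restores each class to its sampled count, so class totals weight by n_sampled:
  web: 100 × 10.5 = 1050
  mobile: 80 × 1.5 = 120
  mail: 60 × 5 = 300
  app: 60 × 7 = 420
Adjusted estimate = 1890 / 300 = 6.3 → 6.3.

6.3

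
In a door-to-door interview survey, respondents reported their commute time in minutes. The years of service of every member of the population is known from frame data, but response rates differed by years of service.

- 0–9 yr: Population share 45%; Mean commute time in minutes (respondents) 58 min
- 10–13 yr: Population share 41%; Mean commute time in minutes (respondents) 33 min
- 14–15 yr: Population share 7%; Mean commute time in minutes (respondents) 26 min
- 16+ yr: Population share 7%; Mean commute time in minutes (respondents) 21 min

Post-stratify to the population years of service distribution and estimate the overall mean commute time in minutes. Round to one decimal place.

42.9

Weight each group's respondent value by its population share:
  0–9 yr: 0.45 × 58 = 26.1
  10–13 yr: 0.41 × 33 = 13.53
  14–15 yr: 0.07 × 26 = 1.82
  16+ yr: 0.07 × 21 = 1.47
Post-stratified estimate = 42.92 → 42.9.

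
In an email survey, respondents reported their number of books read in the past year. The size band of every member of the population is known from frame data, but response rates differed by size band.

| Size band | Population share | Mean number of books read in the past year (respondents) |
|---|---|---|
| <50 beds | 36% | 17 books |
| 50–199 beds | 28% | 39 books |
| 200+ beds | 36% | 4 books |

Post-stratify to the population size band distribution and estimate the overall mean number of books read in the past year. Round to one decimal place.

18.5

Each cell contributes population-share × respondent value:
  <50 beds: 0.36 × 17 = 6.12
  50–199 beds: 0.28 × 39 = 10.92
  200+ beds: 0.36 × 4 = 1.44
Post-stratified estimate = 18.48 → 18.5.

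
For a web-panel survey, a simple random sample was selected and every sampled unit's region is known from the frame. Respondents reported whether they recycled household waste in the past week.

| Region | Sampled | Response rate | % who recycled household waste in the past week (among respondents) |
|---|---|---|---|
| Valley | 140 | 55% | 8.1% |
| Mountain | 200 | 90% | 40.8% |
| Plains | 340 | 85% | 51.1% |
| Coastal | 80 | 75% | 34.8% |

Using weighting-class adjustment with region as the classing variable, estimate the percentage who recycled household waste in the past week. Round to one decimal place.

With weight = n_sampled/n_responded per class, the weighted class total is n_sampled:
  Valley: 140 × 8.1 = 1134
  Mountain: 200 × 40.8 = 8160
  Plains: 340 × 51.1 = 17,374
  Coastal: 80 × 34.8 = 2784
Adjusted estimate = 29,452 / 760 = 38.7526 → 38.8%.

38.8%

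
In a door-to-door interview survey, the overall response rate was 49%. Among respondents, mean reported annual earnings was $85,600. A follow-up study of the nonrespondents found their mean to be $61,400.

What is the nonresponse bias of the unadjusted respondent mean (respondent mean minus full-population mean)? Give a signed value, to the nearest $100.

Nonresponse fraction = 1 − 0.49 = 0.51.
Bias = (nonresponse fraction) × (respondent mean − nonrespondent mean)
     = 0.51 × (85,600 − 61,400) = 0.51 × 24,200 = 12,342.

+$12,300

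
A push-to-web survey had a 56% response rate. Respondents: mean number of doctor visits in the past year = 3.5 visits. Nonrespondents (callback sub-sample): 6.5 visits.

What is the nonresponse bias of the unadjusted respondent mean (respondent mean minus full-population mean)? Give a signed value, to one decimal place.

Nonresponse fraction = 1 − 0.56 = 0.44.
Bias = (nonresponse fraction) × (respondent mean − nonrespondent mean)
     = 0.44 × (3.5 − 6.5) = 0.44 × -3 = -1.32.

-1.3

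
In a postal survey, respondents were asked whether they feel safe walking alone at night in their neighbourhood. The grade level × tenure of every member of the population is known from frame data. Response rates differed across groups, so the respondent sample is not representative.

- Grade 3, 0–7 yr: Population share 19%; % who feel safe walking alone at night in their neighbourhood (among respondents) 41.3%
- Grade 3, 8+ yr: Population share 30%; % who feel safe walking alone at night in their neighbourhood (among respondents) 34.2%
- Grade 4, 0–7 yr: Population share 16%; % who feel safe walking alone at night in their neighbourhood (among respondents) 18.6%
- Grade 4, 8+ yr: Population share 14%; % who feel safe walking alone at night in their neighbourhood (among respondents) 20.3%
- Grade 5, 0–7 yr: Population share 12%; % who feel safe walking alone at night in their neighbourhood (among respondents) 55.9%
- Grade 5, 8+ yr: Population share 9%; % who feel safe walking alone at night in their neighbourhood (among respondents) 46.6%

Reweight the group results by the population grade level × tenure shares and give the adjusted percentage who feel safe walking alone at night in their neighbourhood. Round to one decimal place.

Post-stratification weights by population share, not respondent share:
  Grade 3, 0–7 yr: 0.19 × 41.3 = 7.847
  Grade 3, 8+ yr: 0.3 × 34.2 = 10.26
  Grade 4, 0–7 yr: 0.16 × 18.6 = 2.976
  Grade 4, 8+ yr: 0.14 × 20.3 = 2.842
  Grade 5, 0–7 yr: 0.12 × 55.9 = 6.708
  Grade 5, 8+ yr: 0.09 × 46.6 = 4.194
Post-stratified estimate = 34.827 → 34.8%.

34.8%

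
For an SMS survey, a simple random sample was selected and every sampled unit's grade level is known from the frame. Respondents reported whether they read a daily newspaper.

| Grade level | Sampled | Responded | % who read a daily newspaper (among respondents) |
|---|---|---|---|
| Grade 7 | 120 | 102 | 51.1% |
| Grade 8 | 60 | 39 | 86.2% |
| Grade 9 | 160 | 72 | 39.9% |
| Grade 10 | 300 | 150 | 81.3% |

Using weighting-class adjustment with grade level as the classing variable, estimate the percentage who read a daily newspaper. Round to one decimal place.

Class response rates: Grade 7 102/120 = 85%, Grade 8 39/60 = 65%, Grade 9 72/160 = 45%, Grade 10 150/300 = 50%.
Weighting each respondent by the inverse class response rate inflates each class back to its sampled size, so the class weight is n_sampled:
  Grade 7: 120 × 51.1 = 6132
  Grade 8: 60 × 86.2 = 5172
  Grade 9: 160 × 39.9 = 6384
  Grade 10: 300 × 81.3 = 24,390
Adjusted estimate = 42,078 / 640 = 65.7469 → 65.7%.

65.7%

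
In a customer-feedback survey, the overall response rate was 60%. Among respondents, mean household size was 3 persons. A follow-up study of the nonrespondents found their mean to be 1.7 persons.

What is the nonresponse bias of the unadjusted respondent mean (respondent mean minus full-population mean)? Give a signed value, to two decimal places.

+0.52

Nonresponse fraction = 1 − 0.6 = 0.4.
Bias = (nonresponse fraction) × (respondent mean − nonrespondent mean)
     = 0.4 × (3 − 1.7) = 0.4 × 1.3 = 0.52.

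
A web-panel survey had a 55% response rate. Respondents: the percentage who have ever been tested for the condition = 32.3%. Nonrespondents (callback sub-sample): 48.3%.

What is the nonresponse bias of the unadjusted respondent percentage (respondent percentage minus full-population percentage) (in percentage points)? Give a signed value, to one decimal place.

-7.2 percentage points

Nonresponse fraction = 1 − 0.55 = 0.45.
Bias = (nonresponse fraction) × (respondent percentage − nonrespondent percentage)
     = 0.45 × (32.3 − 48.3) = 0.45 × -16 = -7.2.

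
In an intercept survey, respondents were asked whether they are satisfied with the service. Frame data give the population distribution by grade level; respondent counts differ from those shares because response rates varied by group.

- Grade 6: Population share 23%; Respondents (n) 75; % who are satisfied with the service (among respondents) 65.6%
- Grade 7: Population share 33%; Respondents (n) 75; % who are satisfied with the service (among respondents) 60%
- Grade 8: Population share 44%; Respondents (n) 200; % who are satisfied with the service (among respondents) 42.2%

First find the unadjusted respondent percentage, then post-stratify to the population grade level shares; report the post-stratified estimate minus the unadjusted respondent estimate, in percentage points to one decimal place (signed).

Naive respondent-only estimate (weights = respondent counts):
  (75/350)×65.6 + (75/350)×60 + (200/350)×42.2 = 51.0286%
Reweighting by population grade level shares:
  0.23×65.6 + 0.33×60 + 0.44×42.2 = 53.456%
Difference = 53.456 − 51.0286 = 2.4274 pp.

+2.4 percentage points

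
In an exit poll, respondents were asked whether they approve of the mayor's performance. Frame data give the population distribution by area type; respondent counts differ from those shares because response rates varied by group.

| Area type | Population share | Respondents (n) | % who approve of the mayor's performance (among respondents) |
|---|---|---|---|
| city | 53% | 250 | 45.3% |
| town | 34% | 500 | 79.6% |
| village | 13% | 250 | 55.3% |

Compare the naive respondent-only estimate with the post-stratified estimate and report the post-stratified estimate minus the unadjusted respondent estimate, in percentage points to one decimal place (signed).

-6.7 percentage points

Naive respondent-only estimate (weights = respondent counts):
  (250/1000)×45.3 + (500/1000)×79.6 + (250/1000)×55.3 = 64.95%
Post-stratifying to population shares instead:
  0.53×45.3 + 0.34×79.6 + 0.13×55.3 = 58.262%
Difference = 58.262 − 64.95 = -6.688 pp.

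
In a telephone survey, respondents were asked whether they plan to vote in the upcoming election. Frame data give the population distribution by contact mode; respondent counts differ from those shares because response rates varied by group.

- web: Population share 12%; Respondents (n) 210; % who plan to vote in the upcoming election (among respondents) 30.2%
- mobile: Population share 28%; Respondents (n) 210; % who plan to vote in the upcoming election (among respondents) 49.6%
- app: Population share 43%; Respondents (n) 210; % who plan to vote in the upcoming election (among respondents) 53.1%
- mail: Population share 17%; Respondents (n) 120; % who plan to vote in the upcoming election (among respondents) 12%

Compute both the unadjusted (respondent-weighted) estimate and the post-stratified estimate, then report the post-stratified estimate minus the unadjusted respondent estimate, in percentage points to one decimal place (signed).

Unadjusted (pooled respondent) estimate weights by respondent counts:
  (210/750)×30.2 + (210/750)×49.6 + (210/750)×53.1 + (120/750)×12 = 39.132%
Post-stratified estimate weights by population shares:
  0.12×30.2 + 0.28×49.6 + 0.43×53.1 + 0.17×12 = 42.385%
Difference = 42.385 − 39.132 = 3.253 pp.

+3.3 percentage points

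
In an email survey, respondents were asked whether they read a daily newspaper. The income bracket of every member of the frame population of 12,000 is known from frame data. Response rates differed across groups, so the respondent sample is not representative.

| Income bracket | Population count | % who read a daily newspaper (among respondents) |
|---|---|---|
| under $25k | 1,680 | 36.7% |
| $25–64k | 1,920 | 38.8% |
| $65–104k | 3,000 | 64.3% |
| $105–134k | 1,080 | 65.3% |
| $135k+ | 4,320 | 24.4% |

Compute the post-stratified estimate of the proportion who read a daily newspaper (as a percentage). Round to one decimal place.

Weight each group's respondent value by its population share:
  under $25k: (1,680/12,000) × 36.7 = 5.138
  $25–64k: (1,920/12,000) × 38.8 = 6.208
  $65–104k: (3,000/12,000) × 64.3 = 16.075
  $105–134k: (1,080/12,000) × 65.3 = 5.877
  $135k+: (4,320/12,000) × 24.4 = 8.784
Post-stratified estimate = 42.082 → 42.1%.

42.1%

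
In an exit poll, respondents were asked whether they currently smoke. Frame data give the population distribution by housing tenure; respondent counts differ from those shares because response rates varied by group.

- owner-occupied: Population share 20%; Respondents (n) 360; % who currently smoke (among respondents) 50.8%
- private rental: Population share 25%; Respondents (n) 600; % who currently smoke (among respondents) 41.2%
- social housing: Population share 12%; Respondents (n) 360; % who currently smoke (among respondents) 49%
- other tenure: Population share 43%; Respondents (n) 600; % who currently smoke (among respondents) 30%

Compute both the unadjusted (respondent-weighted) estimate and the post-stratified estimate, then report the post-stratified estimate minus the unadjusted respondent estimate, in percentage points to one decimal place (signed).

Naive respondent-only estimate (weights = respondent counts):
  (360/1920)×50.8 + (600/1920)×41.2 + (360/1920)×49 + (600/1920)×30 = 40.9625%
Post-stratified estimate weights by population shares:
  0.2×50.8 + 0.25×41.2 + 0.12×49 + 0.43×30 = 39.24%
Difference = 39.24 − 40.9625 = -1.7225 pp.

-1.7 percentage points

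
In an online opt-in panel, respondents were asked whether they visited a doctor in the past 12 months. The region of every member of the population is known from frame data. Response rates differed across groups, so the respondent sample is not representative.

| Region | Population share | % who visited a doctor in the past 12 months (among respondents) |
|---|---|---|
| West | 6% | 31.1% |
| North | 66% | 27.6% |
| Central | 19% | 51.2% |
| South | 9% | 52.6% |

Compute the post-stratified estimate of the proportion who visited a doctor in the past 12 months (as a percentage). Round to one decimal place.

Reweight to the known region distribution:
  West: 0.06 × 31.1 = 1.866
  North: 0.66 × 27.6 = 18.216
  Central: 0.19 × 51.2 = 9.728
  South: 0.09 × 52.6 = 4.734
Post-stratified estimate = 34.544 → 34.5%.

34.5%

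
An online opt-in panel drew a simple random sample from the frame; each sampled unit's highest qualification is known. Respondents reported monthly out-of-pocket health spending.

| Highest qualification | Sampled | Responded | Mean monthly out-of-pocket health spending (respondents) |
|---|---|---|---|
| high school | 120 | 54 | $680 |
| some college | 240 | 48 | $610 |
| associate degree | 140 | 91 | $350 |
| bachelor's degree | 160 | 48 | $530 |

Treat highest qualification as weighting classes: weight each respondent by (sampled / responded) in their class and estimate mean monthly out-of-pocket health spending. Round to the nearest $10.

$550

Response rates by class: high school 54/120 = 45%, some college 48/240 = 20%, associate degree 91/140 = 65%, bachelor's degree 48/160 = 30%.
Inverse-response-rate weighting restores each class to its sampled count, so class totals weight by n_sampled:
  high school: 120 × 680 = 81,600
  some college: 240 × 610 = 146,400
  associate degree: 140 × 350 = 49,000
  bachelor's degree: 160 × 530 = 84,800
Adjusted estimate = 361,800 / 660 = 548.182 → $550.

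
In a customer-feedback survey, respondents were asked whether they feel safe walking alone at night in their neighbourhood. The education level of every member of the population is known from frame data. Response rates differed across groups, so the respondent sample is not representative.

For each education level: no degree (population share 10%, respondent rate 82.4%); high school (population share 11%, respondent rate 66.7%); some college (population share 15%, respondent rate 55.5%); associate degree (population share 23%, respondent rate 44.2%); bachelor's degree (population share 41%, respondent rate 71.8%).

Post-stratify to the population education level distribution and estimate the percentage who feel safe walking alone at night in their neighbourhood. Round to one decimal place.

Post-stratification weights by population share, not respondent share:
  no degree: 0.1 × 82.4 = 8.24
  high school: 0.11 × 66.7 = 7.337
  some college: 0.15 × 55.5 = 8.325
  associate degree: 0.23 × 44.2 = 10.166
  bachelor's degree: 0.41 × 71.8 = 29.438
Post-stratified estimate = 63.506 → 63.5%.

63.5%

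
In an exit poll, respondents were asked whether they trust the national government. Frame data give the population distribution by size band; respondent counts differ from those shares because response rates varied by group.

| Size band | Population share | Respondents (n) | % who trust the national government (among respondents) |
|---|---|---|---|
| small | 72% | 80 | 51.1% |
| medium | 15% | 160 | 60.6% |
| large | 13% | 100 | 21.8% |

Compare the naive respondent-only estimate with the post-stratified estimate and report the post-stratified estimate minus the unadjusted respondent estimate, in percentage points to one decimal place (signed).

+1.8 percentage points

Unadjusted (pooled respondent) estimate weights by respondent counts:
  (80/340)×51.1 + (160/340)×60.6 + (100/340)×21.8 = 46.9529%
Post-stratified estimate weights by population shares:
  0.72×51.1 + 0.15×60.6 + 0.13×21.8 = 48.716%
Difference = 48.716 − 46.9529 = 1.7631 pp.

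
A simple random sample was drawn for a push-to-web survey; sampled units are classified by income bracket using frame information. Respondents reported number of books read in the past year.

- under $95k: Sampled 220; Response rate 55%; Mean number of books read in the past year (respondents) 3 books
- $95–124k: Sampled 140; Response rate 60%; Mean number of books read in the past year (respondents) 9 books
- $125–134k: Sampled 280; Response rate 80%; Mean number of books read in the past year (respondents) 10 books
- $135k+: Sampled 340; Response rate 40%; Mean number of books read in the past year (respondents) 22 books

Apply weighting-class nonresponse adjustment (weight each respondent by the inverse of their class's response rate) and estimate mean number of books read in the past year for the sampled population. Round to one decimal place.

12.4

Inverse-response-rate weighting restores each class to its sampled count, so class totals weight by n_sampled:
  under $95k: 220 × 3 = 660
  $95–124k: 140 × 9 = 1260
  $125–134k: 280 × 10 = 2800
  $135k+: 340 × 22 = 7480
Adjusted estimate = 12,200 / 980 = 12.449 → 12.4.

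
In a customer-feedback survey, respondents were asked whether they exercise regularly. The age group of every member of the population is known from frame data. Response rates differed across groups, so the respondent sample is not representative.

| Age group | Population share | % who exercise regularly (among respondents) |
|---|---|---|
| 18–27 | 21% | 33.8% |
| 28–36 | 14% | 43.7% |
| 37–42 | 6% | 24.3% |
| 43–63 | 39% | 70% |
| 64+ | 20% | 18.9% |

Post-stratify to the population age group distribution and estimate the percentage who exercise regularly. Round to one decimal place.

45.8%

Weight each group's respondent value by its population share:
  18–27: 0.21 × 33.8 = 7.098
  28–36: 0.14 × 43.7 = 6.118
  37–42: 0.06 × 24.3 = 1.458
  43–63: 0.39 × 70 = 27.3
  64+: 0.2 × 18.9 = 3.78
Post-stratified estimate = 45.754 → 45.8%.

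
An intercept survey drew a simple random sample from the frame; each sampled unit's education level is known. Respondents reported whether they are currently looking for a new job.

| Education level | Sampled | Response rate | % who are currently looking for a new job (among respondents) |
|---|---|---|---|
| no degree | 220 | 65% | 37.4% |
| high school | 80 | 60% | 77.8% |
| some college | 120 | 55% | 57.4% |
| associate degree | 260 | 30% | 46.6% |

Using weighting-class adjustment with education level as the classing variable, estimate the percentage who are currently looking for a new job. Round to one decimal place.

49.2%

Weighting each respondent by the inverse class response rate inflates each class back to its sampled size, so the class weight is n_sampled:
  no degree: 220 × 37.4 = 8228
  high school: 80 × 77.8 = 6224
  some college: 120 × 57.4 = 6888
  associate degree: 260 × 46.6 = 12,116
Adjusted estimate = 33,456 / 680 = 49.2 → 49.2%.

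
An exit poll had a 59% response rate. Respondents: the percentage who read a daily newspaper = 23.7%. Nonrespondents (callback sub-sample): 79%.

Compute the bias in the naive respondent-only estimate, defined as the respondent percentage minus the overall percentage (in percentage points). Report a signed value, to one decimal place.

Nonresponse fraction = 1 − 0.59 = 0.41.
Bias = (nonresponse fraction) × (respondent percentage − nonrespondent percentage)
     = 0.41 × (23.7 − 79) = 0.41 × -55.3 = -22.673.

-22.7 percentage points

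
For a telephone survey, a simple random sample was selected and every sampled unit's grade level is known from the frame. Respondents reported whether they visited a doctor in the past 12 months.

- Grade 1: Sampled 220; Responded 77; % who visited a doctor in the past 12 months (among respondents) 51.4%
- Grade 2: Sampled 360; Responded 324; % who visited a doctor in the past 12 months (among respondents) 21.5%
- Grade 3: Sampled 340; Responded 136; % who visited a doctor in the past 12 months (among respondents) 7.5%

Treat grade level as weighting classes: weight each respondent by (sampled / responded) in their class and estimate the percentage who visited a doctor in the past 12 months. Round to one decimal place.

Response rates by class: Grade 1 77/220 = 35%, Grade 2 324/360 = 90%, Grade 3 136/340 = 40%.
Each respondent's weight = sampled/responded in their class; summing within a class gives n_sampled, so:
  Grade 1: 220 × 51.4 = 11,308
  Grade 2: 360 × 21.5 = 7740
  Grade 3: 340 × 7.5 = 2550
Adjusted estimate = 21,598 / 920 = 23.4761 → 23.5%.

23.5%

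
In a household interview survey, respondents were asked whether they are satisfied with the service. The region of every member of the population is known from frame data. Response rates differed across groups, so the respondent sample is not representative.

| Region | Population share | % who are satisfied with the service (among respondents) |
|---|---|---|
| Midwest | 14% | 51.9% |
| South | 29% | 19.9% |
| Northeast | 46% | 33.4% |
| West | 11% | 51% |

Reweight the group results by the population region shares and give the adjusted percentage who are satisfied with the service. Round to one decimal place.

Each cell contributes population-share × respondent value:
  Midwest: 0.14 × 51.9 = 7.266
  South: 0.29 × 19.9 = 5.771
  Northeast: 0.46 × 33.4 = 15.364
  West: 0.11 × 51 = 5.61
Post-stratified estimate = 34.011 → 34.0%.

34.0%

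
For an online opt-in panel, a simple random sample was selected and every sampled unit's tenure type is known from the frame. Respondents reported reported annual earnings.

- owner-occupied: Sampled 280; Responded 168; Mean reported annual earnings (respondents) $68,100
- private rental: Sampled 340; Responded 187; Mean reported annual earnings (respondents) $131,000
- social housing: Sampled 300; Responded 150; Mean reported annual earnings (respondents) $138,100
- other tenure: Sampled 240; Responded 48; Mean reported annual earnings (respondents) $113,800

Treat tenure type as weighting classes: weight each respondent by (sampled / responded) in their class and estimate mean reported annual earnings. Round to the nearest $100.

Response rates by class: owner-occupied 168/280 = 60%, private rental 187/340 = 55%, social housing 150/300 = 50%, other tenure 48/240 = 20%.
Weighting each respondent by the inverse class response rate inflates each class back to its sampled size, so the class weight is n_sampled:
  owner-occupied: 280 × 68,100 = 19,068,000
  private rental: 340 × 131,000 = 44,540,000
  social housing: 300 × 138,100 = 41,430,000
  other tenure: 240 × 113,800 = 27,312,000
Adjusted estimate = 132,350,000 / 1,160 = 114095 → $114,100.

$114,100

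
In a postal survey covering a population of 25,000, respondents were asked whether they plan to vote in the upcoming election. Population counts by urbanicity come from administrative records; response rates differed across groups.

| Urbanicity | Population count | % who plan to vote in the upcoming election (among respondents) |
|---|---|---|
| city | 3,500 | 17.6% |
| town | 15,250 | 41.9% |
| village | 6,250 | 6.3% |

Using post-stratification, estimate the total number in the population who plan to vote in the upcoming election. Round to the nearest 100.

7,400

Each cell contributes its population count × the respondent rate:
  city: 3,500 × 17.6% = 616
  town: 15,250 × 41.9% = 6389.75
  village: 6,250 × 6.3% = 393.75
Estimated total = 7399.5 → 7,400.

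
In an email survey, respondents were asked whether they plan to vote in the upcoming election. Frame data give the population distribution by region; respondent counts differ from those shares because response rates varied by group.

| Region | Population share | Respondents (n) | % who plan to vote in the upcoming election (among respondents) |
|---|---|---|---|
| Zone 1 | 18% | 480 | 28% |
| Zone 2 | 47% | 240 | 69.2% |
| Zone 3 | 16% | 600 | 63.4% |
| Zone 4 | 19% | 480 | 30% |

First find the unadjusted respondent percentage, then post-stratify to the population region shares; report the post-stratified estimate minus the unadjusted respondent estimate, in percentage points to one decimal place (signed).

+7.6 percentage points

Without adjustment, the pooled respondent share is:
  (480/1800)×28 + (240/1800)×69.2 + (600/1800)×63.4 + (480/1800)×30 = 45.8267%
Post-stratifying to population shares instead:
  0.18×28 + 0.47×69.2 + 0.16×63.4 + 0.19×30 = 53.408%
Difference = 53.408 − 45.8267 = 7.5813 pp.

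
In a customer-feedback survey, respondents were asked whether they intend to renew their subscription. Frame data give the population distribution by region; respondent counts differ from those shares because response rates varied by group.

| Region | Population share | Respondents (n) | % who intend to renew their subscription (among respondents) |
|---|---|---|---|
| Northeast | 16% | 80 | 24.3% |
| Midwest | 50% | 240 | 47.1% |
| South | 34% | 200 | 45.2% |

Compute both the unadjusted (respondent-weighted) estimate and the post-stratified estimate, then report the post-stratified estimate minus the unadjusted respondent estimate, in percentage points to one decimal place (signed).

-0.1 percentage points

Unadjusted (pooled respondent) estimate weights by respondent counts:
  (80/520)×24.3 + (240/520)×47.1 + (200/520)×45.2 = 42.8615%
Post-stratified estimate weights by population shares:
  0.16×24.3 + 0.5×47.1 + 0.34×45.2 = 42.806%
Difference = 42.806 − 42.8615 = -0.0555 pp.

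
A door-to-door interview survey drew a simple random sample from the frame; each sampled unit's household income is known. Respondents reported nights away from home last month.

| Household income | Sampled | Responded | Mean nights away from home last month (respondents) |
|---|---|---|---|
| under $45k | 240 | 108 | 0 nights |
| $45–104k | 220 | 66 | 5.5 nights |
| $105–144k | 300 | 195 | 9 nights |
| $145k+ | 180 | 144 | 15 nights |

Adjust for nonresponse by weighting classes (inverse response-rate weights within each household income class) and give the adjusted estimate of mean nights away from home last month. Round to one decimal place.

7.0

Class response rates: under $45k 108/240 = 45%, $45–104k 66/220 = 30%, $105–144k 195/300 = 65%, $145k+ 144/180 = 80%.
Inverse-response-rate weighting restores each class to its sampled count, so class totals weight by n_sampled:
  under $45k: 240 × 0 = 0
  $45–104k: 220 × 5.5 = 1210
  $105–144k: 300 × 9 = 2700
  $145k+: 180 × 15 = 2700
Adjusted estimate = 6610 / 940 = 7.03191 → 7.0.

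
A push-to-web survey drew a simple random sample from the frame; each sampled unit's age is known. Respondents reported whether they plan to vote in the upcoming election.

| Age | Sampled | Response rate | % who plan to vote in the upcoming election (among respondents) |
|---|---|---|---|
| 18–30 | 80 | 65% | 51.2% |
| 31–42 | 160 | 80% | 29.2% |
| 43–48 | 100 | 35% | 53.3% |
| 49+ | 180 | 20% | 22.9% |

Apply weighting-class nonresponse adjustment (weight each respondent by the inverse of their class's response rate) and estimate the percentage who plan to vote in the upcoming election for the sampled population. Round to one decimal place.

35.0%

Each respondent's weight = sampled/responded in their class; summing within a class gives n_sampled, so:
  18–30: 80 × 51.2 = 4096
  31–42: 160 × 29.2 = 4672
  43–48: 100 × 53.3 = 5330
  49+: 180 × 22.9 = 4122
Adjusted estimate = 18,220 / 520 = 35.0385 → 35.0%.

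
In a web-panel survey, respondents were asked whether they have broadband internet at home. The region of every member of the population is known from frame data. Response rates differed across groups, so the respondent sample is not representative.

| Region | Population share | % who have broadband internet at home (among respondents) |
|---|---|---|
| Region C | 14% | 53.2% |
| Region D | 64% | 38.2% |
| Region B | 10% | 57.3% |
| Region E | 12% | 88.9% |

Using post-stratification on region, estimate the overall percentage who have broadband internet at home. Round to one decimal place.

48.3%

Weight each group's respondent value by its population share:
  Region C: 0.14 × 53.2 = 7.448
  Region D: 0.64 × 38.2 = 24.448
  Region B: 0.1 × 57.3 = 5.73
  Region E: 0.12 × 88.9 = 10.668
Post-stratified estimate = 48.294 → 48.3%.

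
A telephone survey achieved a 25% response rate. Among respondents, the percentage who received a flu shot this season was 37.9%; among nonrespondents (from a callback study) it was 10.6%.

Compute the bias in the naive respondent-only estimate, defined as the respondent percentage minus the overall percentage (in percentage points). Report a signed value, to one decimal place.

+20.5 percentage points

Nonresponse fraction = 1 − 0.25 = 0.75.
Bias = (nonresponse fraction) × (respondent percentage − nonrespondent percentage)
     = 0.75 × (37.9 − 10.6) = 0.75 × 27.3 = 20.475.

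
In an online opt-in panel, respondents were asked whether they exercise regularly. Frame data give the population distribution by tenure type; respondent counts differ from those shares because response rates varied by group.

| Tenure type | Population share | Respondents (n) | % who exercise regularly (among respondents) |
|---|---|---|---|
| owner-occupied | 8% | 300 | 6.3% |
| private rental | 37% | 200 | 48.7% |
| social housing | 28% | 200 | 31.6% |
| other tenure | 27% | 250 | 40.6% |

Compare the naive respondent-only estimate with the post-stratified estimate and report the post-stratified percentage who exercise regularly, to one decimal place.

Without adjustment, the pooled respondent share is:
  (300/950)×6.3 + (200/950)×48.7 + (200/950)×31.6 + (250/950)×40.6 = 29.5789%
Post-stratifying to population shares instead:
  0.08×6.3 + 0.37×48.7 + 0.28×31.6 + 0.27×40.6 = 38.333%

38.3%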